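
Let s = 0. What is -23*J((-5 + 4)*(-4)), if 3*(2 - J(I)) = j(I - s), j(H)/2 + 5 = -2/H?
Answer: -391/3 ≈ -130.33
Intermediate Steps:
j(H) = -10 - 4/H (j(H) = -10 + 2*(-2/H) = -10 - 4/H)
J(I) = 16/3 + 4/(3*I) (J(I) = 2 - (-10 - 4/(I - 1*0))/3 = 2 - (-10 - 4/(I + 0))/3 = 2 - (-10 - 4/I)/3 = 2 + (10/3 + 4/(3*I)) = 16/3 + 4/(3*I))
-23*J((-5 + 4)*(-4)) = -92*(1 + 4*((-5 + 4)*(-4)))/(3*((-5 + 4)*(-4))) = -92*(1 + 4*(-1*(-4)))/(3*((-1*(-4)))) = -92*(1 + 4*4)/(3*4) = -92*(1 + 16)/(3*4) = -92*17/(3*4) = -23*17/3 = -391/3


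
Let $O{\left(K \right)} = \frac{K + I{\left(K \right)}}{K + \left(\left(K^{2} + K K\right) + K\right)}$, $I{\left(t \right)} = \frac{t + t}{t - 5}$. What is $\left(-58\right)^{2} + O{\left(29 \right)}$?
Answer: $\frac{2422093}{720} \approx 3364.0$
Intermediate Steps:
$I{\left(t \right)} = \frac{2 t}{-5 + t}$
$O{\left(K \right)} = \frac{K + \frac{2 K}{-5 + K}}{2 K + 2 K^{2}}$ ($O{\left(K \right)} = \frac{K + \frac{2 K}{-5 + K}}{K + \left(\left(K^{2} + K K\right) + K\right)} = \frac{K + \frac{2 K}{-5 + K}}{K + \left(\left(K^{2} + K^{2}\right) + K\right)} = \frac{K + \frac{2 K}{-5 + K}}{K + \left(2 K^{2} + K\right)} = \frac{K + \frac{2 K}{-5 + K}}{K + \left(K + 2 K^{2}\right)} = \frac{K + \frac{2 K}{-5 + K}}{2 K + 2 K^{2}}$)
$\left(-58\right)^{2} + O{\left(29 \right)} = \left(-58\right)^{2} + \frac{-3 + 29}{2 \left(1 + 29\right) \left(-5 + 29\right)} = 3364 + \frac{1}{2} \cdot \frac{1}{30} \cdot \frac{1}{24} \cdot 26 = 3364 + \frac{13}{720} = \frac{2422093}{720}$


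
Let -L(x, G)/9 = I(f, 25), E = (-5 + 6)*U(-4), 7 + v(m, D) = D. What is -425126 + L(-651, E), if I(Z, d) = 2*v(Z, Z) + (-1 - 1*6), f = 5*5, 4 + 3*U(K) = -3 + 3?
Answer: -425387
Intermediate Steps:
v(m, D) = -7 + D
U(K) = -4/3 (U(K) = -4/3 + (-3 + 3)/3 = -4/3 + (⅓)*0 = -4/3 + 0 = -4/3)
f = 25
E = -4/3 (E = (-5 + 6)*(-4/3) = 1*(-4/3) = -4/3 ≈ -1.3333)
I(Z, d) = -21 + 2*Z (I(Z, d) = 2*(-7 + Z) + (-1 - 1*6) = (-14 + 2*Z) + (-1 - 6) = (-14 + 2*Z) - 7 = -21 + 2*Z)
L(x, G) = -261 (L(x, G) = -9*(-21 + 2*25) = -9*(-21 + 50) = -9*29 = -261)
-425126 + L(-651, E) = -425126 - 261 = -425387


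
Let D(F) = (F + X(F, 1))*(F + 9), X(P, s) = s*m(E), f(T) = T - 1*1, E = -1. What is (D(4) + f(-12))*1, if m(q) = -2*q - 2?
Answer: 39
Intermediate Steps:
f(T) = -1 + T (f(T) = T - 1 = -1 + T)
m(q) = -2 - 2*q
X(P, s) = 0 (X(P, s) = s*(-2 - 2*(-1)) = s*(-2 + 2) = s*0 = 0)
D(F) = F*(9 + F) (D(F) = (F + 0)*(F + 9) = F*(9 + F))
(D(4) + f(-12))*1 = (4*(9 + 4) + (-1 - 12))*1 = (4*13 - 13)*1 = (52 - 13)*1 = 39*1 = 39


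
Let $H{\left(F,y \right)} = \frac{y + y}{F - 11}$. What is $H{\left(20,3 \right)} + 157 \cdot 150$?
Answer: $\frac{70652}{3} \approx 23551.0$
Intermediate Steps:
$H{\left(F,y \right)} = \frac{2 y}{-11 + F}$
$H{\left(20,3 \right)} + 157 \cdot 150 = 2 \cdot 3 \frac{1}{-11 + 20} + 157 \cdot 150 = 2 \cdot 3 \cdot \frac{1}{9} + 23550 = \frac{2}{3} + 23550 = \frac{70652}{3}$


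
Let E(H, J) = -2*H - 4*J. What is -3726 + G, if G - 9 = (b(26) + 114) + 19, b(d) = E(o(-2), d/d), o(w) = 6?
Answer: -3600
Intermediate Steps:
E(H, J) = -4*J - 2*H
b(d) = -16 (b(d) = -4*d/d - 2*6 = -4*1 - 12 = -4 - 12 = -16)
G = 126 (G = 9 + ((-16 + 114) + 19) = 9 + (98 + 19) = 9 + 117 = 126)
-3726 + G = -3726 + 126 = -3600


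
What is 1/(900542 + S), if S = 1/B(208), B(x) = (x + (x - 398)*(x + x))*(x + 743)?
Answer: 74969232/67512942123743 ≈ 1.1104e-6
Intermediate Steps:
B(x) = (743 + x)*(x + 2*x*(-398 + x)) (B(x) = (x + (-398 + x)*(2*x))*(743 + x) = (x + 2*x*(-398 + x))*(743 + x) = (743 + x)*(x + 2*x*(-398 + x)))
S = -1/74969232 (S = 1/(208*(-590685 + 2*208² + 691*208)) = 1/(208*(-590685 + 2*43264 + 143728)) = 1/(208*(-590685 + 86528 + 143728)) = 1/(208*(-360429)) = 1/(-74969232) = -1/74969232 ≈ -1.3339e-8)
1/(900542 + S) = 1/(900542 - 1/74969232) = 1/(67512942123743/74969232) = 74969232/67512942123743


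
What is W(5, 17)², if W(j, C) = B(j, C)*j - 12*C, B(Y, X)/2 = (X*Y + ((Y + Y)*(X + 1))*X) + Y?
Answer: 979439616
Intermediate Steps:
B(Y, X) = 2*Y + 2*X*Y + 4*X*Y*(1 + X) (B(Y, X) = 2*((X*Y + ((Y + Y)*(X + 1))*X) + Y) = 2*((X*Y + ((2*Y)*(1 + X))*X) + Y) = 2*((X*Y + (2*Y*(1 + X))*X) + Y) = 2*((X*Y + 2*X*Y*(1 + X)) + Y) = 2*(Y + X*Y + 2*X*Y*(1 + X)) = 2*Y + 2*X*Y + 4*X*Y*(1 + X))
W(j, C) = -12*C + 2*j²*(1 + 2*C² + 3*C) (W(j, C) = (2*j*(1 + 2*C² + 3*C))*j - 12*C = 2*j²*(1 + 2*C² + 3*C) - 12*C = -12*C + 2*j²*(1 + 2*C² + 3*C))
W(5, 17)² = (-12*17 + 2*5²*(1 + 2*17² + 3*17))² = (-204 + 2*25*(1 + 2*289 + 51))² = (-204 + 2*25*(1 + 578 + 51))² = (-204 + 2*25*630)² = (-204 + 31500)² = 31296² = 979439616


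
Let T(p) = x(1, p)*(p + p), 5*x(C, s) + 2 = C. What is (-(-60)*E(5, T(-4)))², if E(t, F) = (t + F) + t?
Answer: 484416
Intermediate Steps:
x(C, s) = -⅖ + C/5
T(p) = -2*p/5 (T(p) = (-⅖ + (⅕)*1)*(p + p) = (-⅖ + ⅕)*(2*p) = -2*p/5)
E(t, F) = F + 2*t (E(t, F) = (F + t) + t = F + 2*t)
(-(-60)*E(5, T(-4)))² = (-(-60)*(-⅖*(-4) + 2*5))² = (-(-60)*(8/5 + 10))² = (-(-60)*58/5)² = (-12*(-58))² = 696² = 484416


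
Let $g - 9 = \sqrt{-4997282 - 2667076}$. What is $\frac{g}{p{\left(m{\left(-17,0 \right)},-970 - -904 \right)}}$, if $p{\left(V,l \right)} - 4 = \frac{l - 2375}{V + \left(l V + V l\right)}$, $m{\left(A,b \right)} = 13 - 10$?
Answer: $\frac{3537}{4013} + \frac{393 i \sqrt{7664358}}{4013} \approx 0.88139 + 271.12 i$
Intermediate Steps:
$m{\left(A,b \right)} = 3$
$p{\left(V,l \right)} = 4 + \frac{-2375 + l}{V + 2 V l}$ ($p{\left(V,l \right)} = 4 + \frac{l - 2375}{V + \left(l V + V l\right)} = 4 + \frac{-2375 + l}{V + \left(V l + V l\right)} = 4 + \frac{-2375 + l}{V + 2 V l}$)
$g = 9 + i \sqrt{7664358}$ ($g = 9 + \sqrt{-4997282 - 2667076} = 9 + \sqrt{-7664358} = 9 + i \sqrt{7664358} \approx 9.0 + 2768.5 i$)
$\frac{g}{p{\left(m{\left(-17,0 \right)},-970 - -904 \right)}} = \frac{9 + i \sqrt{7664358}}{\frac{1}{3} \frac{1}{1 + 2 \left(-970 - -904\right)} \left(-2375 - 66 + 4 \cdot 3 + 8 \cdot 3 \left(-970 - -904\right)\right)} = \frac{9 + i \sqrt{7664358}}{\frac{1}{3} \frac{1}{1 + 2 \left(-970 + 904\right)} \left(-2375 + \left(-970 + 904\right) + 12 + 8 \cdot 3 \left(-970 + 904\right)\right)} = \frac{9 + i \sqrt{7664358}}{\frac{1}{3} \frac{1}{1 + 2 \left(-66\right)} \left(-2375 - 66 + 12 + 8 \cdot 3 \left(-66\right)\right)} = \frac{9 + i \sqrt{7664358}}{\frac{1}{3} \frac{1}{1 - 132} \left(-2375 - 66 + 12 - 1584\right)} = \frac{9 + i \sqrt{7664358}}{\frac{1}{3} \frac{1}{-131} \left(-4013\right)} = \frac{9 + i \sqrt{7664358}}{\frac{1}{3} \left(- \frac{1}{131}\right) \left(-4013\right)} = \frac{9 + i \sqrt{7664358}}{\frac{4013}{393}} = \left(9 + i \sqrt{7664358}\right) \frac{393}{4013} = \frac{3537}{4013} + \frac{393 i \sqrt{7664358}}{4013}$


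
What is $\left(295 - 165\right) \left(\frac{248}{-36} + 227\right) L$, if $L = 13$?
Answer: $\frac{3347890}{9} \approx 3.7199 \cdot 10^{5}$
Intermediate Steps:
$\left(295 - 165\right) \left(\frac{248}{-36} + 227\right) L = \left(295 - 165\right) \left(\frac{248}{-36} + 227\right) 13 = 130 \left(248 \left(- \frac{1}{36}\right) + 227\right) 13 = 130 \left(- \frac{62}{9} + 227\right) 13 = 130 \cdot \frac{1981}{9} \cdot 13 = \frac{257530}{9} \cdot 13 = \frac{3347890}{9}$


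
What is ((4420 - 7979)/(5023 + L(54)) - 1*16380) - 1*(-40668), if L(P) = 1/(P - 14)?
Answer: 4879826888/200921 ≈ 24287.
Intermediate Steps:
L(P) = 1/(-14 + P)
((4420 - 7979)/(5023 + L(54)) - 1*16380) - 1*(-40668) = ((4420 - 7979)/(5023 + 1/(-14 + 54)) - 1*16380) - 1*(-40668) = (-3559/(5023 + 1/40) - 16380) + 40668 = (-3559/200921/40 - 16380) + 40668 = (-3559*40/200921 - 16380) + 40668 = (-142360/200921 - 16380) + 40668 = -3291228340/200921 + 40668 = 4879826888/200921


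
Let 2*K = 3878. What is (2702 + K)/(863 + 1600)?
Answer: 1547/821 ≈ 1.8843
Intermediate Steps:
K = 1939 (K = (½)*3878 = 1939)
(2702 + K)/(863 + 1600) = (2702 + 1939)/(863 + 1600) = 4641/2463 = 4641*(1/2463) = 1547/821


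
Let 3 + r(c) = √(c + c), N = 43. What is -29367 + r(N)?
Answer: -29370 + √86 ≈ -29361.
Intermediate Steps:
r(c) = -3 + √2*√c (r(c) = -3 + √(c + c) = -3 + √(2*c) = -3 + √2*√c)
-29367 + r(N) = -29367 + (-3 + √2*√43) = -29367 + (-3 + √86) = -29370 + √86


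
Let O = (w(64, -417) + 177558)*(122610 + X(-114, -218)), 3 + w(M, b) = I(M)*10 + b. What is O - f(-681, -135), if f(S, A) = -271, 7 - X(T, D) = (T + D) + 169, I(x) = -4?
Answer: 21744092711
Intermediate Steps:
X(T, D) = -162 - D - T (X(T, D) = 7 - ((T + D) + 169) = 7 - ((D + T) + 169) = 7 - (169 + D + T) = 7 + (-169 - D - T) = -162 - D - T)
w(M, b) = -43 + b (w(M, b) = -3 + (-4*10 + b) = -3 + (-40 + b) = -43 + b)
O = 21744092440 (O = ((-43 - 417) + 177558)*(122610 + (-162 - 1*(-218) - 1*(-114))) = (-460 + 177558)*(122610 + (-162 + 218 + 114)) = 177098*(122610 + 170) = 177098*122780 = 21744092440)
O - f(-681, -135) = 21744092440 - 1*(-271) = 21744092440 + 271 = 21744092711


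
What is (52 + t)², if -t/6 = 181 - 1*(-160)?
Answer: 3976036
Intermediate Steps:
t = -2046 (t = -6*(181 - 1*(-160)) = -6*(181 + 160) = -6*341 = -2046)
(52 + t)² = (52 - 2046)² = (-1994)² = 3976036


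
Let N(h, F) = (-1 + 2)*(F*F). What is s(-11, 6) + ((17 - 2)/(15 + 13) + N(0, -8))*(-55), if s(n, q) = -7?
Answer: -99581/28 ≈ -3556.5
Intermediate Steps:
N(h, F) = F**2 (N(h, F) = 1*F**2 = F**2)
s(-11, 6) + ((17 - 2)/(15 + 13) + N(0, -8))*(-55) = -7 + ((17 - 2)/(15 + 13) + (-8)**2)*(-55) = -7 + (15/28 + 64)*(-55) = -7 + (1807/28)*(-55) = -7 - 99385/28 = -99581/28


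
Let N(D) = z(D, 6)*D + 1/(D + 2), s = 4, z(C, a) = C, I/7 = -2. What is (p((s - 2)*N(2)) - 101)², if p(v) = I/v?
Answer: 3045025/289 ≈ 10536.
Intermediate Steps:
I = -14 (I = 7*(-2) = -14)
N(D) = D² + 1/(2 + D) (N(D) = D*D + 1/(D + 2) = D² + 1/(2 + D))
p(v) = -14/v
(p((s - 2)*N(2)) - 101)² = (-14*(2 + 2)/((4 - 2)*(1 + 2³ + 2*2²)) - 101)² = (-14*2/(1 + 8 + 2*4) - 101)² = (-14*2/(1 + 8 + 8) - 101)² = (-14/(2*((¼)*17)) - 101)² = (-14/(2*(17/4)) - 101)² = (-14/17/2 - 101)² = (-14*2/17 - 101)² = (-28/17 - 101)² = (-1745/17)² = 3045025/289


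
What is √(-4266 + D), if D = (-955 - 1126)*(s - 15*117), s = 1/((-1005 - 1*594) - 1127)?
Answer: √27107746071370/2726 ≈ 1909.9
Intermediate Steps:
s = -1/2726 (s = 1/((-1005 - 594) - 1127) = 1/(-1599 - 1127) = 1/(-2726) = -1/2726 ≈ -0.00036684)
D = 9955776611/2726 (D = (-955 - 1126)*(-1/2726 - 15*117) = -2081*(-1/2726 - 1755) = -2081*(-4784131/2726) = 9955776611/2726 ≈ 3.6522e+6)
√(-4266 + D) = √(-4266 + 9955776611/2726) = √(9944147495/2726) = √27107746071370/2726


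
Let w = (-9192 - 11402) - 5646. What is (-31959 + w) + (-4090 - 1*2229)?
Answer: -64518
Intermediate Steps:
w = -26240 (w = -20594 - 5646 = -26240)
(-31959 + w) + (-4090 - 1*2229) = (-31959 - 26240) + (-4090 - 1*2229) = -58199 + (-4090 - 2229) = -58199 - 6319 = -64518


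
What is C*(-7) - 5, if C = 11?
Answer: -82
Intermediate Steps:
C*(-7) - 5 = 11*(-7) - 5 = -77 - 5 = -82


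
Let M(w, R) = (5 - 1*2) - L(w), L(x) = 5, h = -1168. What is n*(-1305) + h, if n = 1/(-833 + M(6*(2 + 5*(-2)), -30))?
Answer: -194795/167 ≈ -1166.4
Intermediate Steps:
M(w, R) = -2 (M(w, R) = (5 - 1*2) - 1*5 = (5 - 2) - 5 = 3 - 5 = -2)
n = -1/835 (n = 1/(-833 - 2) = 1/(-835) = -1/835 ≈ -0.0011976)
n*(-1305) + h = -1/835*(-1305) - 1168 = 261/167 - 1168 = -194795/167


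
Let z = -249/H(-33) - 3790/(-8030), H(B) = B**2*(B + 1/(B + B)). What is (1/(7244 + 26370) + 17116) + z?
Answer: 1006716997213651/58815659518 ≈ 17116.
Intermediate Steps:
H(B) = B**2*(B + 1/(2*B))
z = 837959/1749737 (z = -249/((-33)**3 + (1/2)*(-33)) - 3790/(-8030) = -249/(-35937 - 33/2) - 3790*(-1/8030) = -249/(-71907/2) + 379/803 = -249*(-2/71907) + 379/803 = 166/23969 + 379/803 = 837959/1749737 ≈ 0.47891)
(1/(7244 + 26370) + 17116) + z = (1/(7244 + 26370) + 17116) + 837959/1749737 = (1/33614 + 17116) + 837959/1749737 = 575337225/33614 + 837959/1749737 = 1006716997213651/58815659518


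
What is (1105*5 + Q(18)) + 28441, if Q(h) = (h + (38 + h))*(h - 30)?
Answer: 33078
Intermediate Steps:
Q(h) = (-30 + h)*(38 + 2*h) (Q(h) = (38 + 2*h)*(-30 + h) = (-30 + h)*(38 + 2*h))
(1105*5 + Q(18)) + 28441 = (1105*5 + (-1140 - 22*18 + 2*18**2)) + 28441 = (5525 + (-1140 - 396 + 2*324)) + 28441 = (5525 + (-1140 - 396 + 648)) + 28441 = (5525 - 888) + 28441 = 4637 + 28441 = 33078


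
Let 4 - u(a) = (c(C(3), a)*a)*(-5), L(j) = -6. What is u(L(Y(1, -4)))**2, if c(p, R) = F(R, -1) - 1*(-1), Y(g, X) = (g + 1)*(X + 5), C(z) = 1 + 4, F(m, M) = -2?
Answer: 1156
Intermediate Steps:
C(z) = 5
Y(g, X) = (1 + g)*(5 + X)
c(p, R) = -1 (c(p, R) = -2 - 1*(-1) = -2 + 1 = -1)
u(a) = 4 - 5*a (u(a) = 4 - (-a)*(-5) = 4 - 5*a)
u(L(Y(1, -4)))**2 = (4 - 5*(-6))**2 = (4 + 30)**2 = 34**2 = 1156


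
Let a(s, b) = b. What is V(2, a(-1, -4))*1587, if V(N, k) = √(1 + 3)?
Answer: 3174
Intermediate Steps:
V(N, k) = 2 (V(N, k) = √4 = 2)
V(2, a(-1, -4))*1587 = 2*1587 = 3174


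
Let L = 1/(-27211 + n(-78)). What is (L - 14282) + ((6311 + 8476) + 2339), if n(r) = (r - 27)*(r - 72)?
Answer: 32595083/11461 ≈ 2844.0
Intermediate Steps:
n(r) = (-72 + r)*(-27 + r) (n(r) = (-27 + r)*(-72 + r) = (-72 + r)*(-27 + r))
L = -1/11461 (L = 1/(-27211 + (1944 + (-78)**2 - 99*(-78))) = 1/(-27211 + (1944 + 6084 + 7722)) = 1/(-27211 + 15750) = 1/(-11461) = -1/11461 ≈ -8.7252e-5)
(L - 14282) + ((6311 + 8476) + 2339) = (-1/11461 - 14282) + ((6311 + 8476) + 2339) = -163686003/11461 + (14787 + 2339) = -163686003/11461 + 17126 = 32595083/11461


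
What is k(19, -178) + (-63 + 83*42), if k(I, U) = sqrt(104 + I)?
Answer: 3423 + sqrt(123) ≈ 3434.1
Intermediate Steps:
k(19, -178) + (-63 + 83*42) = sqrt(104 + 19) + (-63 + 83*42) = sqrt(123) + (-63 + 3486) = sqrt(123) + 3423 = 3423 + sqrt(123)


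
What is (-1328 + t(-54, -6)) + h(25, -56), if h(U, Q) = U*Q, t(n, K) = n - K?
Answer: -2776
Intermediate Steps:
h(U, Q) = Q*U
(-1328 + t(-54, -6)) + h(25, -56) = (-1328 + (-54 - 1*(-6))) - 56*25 = (-1328 + (-54 + 6)) - 1400 = (-1328 - 48) - 1400 = -1376 - 1400 = -2776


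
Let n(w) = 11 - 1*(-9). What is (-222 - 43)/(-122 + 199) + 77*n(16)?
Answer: 118315/77 ≈ 1536.6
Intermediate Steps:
n(w) = 20 (n(w) = 11 + 9 = 20)
(-222 - 43)/(-122 + 199) + 77*n(16) = (-222 - 43)/(-122 + 199) + 77*20 = -265/77 + 1540 = 118315/77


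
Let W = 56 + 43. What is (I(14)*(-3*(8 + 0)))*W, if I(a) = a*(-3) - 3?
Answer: 106920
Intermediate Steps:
I(a) = -3 - 3*a (I(a) = -3*a - 3 = -3 - 3*a)
W = 99
(I(14)*(-3*(8 + 0)))*W = ((-3 - 3*14)*(-3*(8 + 0)))*99 = ((-3 - 42)*(-3*8))*99 = -45*(-24)*99 = 1080*99 = 106920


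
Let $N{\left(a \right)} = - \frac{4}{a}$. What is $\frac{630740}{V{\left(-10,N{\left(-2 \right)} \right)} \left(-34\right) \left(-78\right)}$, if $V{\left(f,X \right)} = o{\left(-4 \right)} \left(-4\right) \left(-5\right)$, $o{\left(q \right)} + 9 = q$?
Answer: $- \frac{31537}{34476} \approx -0.91475$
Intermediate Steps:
$o{\left(q \right)} = -9 + q$
$V{\left(f,X \right)} = -260$ ($V{\left(f,X \right)} = \left(-9 - 4\right) \left(-4\right) \left(-5\right) = \left(-13\right) \left(-4\right) \left(-5\right) = 52 \left(-5\right) = -260$)
$\frac{630740}{V{\left(-10,N{\left(-2 \right)} \right)} \left(-34\right) \left(-78\right)} = \frac{630740}{\left(-260\right) \left(-34\right) \left(-78\right)} = \frac{630740}{8840 \left(-78\right)} = \frac{630740}{-689520} = 630740 \left(- \frac{1}{689520}\right) = - \frac{31537}{34476}$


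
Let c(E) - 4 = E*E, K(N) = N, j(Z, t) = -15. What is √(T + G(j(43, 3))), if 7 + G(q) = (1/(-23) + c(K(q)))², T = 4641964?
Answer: √2483326009/23 ≈ 2166.7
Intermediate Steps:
c(E) = 4 + E² (c(E) = 4 + E*E = 4 + E²)
G(q) = -7 + (91/23 + q²)² (G(q) = -7 + (1/(-23) + (4 + q²))² = -7 + (-1/23 + (4 + q²))² = -7 + (91/23 + q²)²)
√(T + G(j(43, 3))) = √(4641964 + (-7 + (91 + 23*(-15)²)²/529)) = √(4641964 + (-7 + (91 + 23*225)²/529)) = √(4641964 + (-7 + (91 + 5175)²/529)) = √(4641964 + (-7 + (1/529)*5266²)) = √(4641964 + (-7 + (1/529)*27730756)) = √(4641964 + (-7 + 27730756/529)) = √(4641964 + 27727053/529) = √(2483326009/529) = √2483326009/23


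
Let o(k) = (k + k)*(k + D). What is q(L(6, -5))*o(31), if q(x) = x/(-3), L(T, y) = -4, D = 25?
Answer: 13888/3 ≈ 4629.3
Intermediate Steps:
o(k) = 2*k*(25 + k) (o(k) = (k + k)*(k + 25) = (2*k)*(25 + k) = 2*k*(25 + k))
q(x) = -x/3 (q(x) = x*(-⅓) = -x/3)
q(L(6, -5))*o(31) = (-⅓*(-4))*(2*31*(25 + 31)) = 4*(2*31*56)/3 = (4/3)*3472 = 13888/3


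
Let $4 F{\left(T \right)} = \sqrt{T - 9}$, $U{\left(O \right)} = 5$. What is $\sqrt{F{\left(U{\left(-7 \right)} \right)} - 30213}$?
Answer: $\frac{\sqrt{-120852 + 2 i}}{2} \approx 0.0014383 + 173.82 i$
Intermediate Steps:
$F{\left(T \right)} = \frac{\sqrt{-9 + T}}{4}$ ($F{\left(T \right)} = \frac{\sqrt{T - 9}}{4} = \frac{\sqrt{-9 + T}}{4}$)
$\sqrt{F{\left(U{\left(-7 \right)} \right)} - 30213} = \sqrt{\frac{\sqrt{-9 + 5}}{4} - 30213} = \sqrt{\frac{\sqrt{-4}}{4} - 30213} = \sqrt{\frac{2 i}{4} - 30213} = \sqrt{\frac{i}{2} - 30213} = \sqrt{-30213 + \frac{i}{2}}$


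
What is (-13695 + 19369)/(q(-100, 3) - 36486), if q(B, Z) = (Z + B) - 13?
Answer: -2837/18298 ≈ -0.15504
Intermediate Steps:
q(B, Z) = -13 + B + Z (q(B, Z) = (B + Z) - 13 = -13 + B + Z)
(-13695 + 19369)/(q(-100, 3) - 36486) = (-13695 + 19369)/((-13 - 100 + 3) - 36486) = 5674/(-110 - 36486) = 5674/(-36596) = 5674*(-1/36596) = -2837/18298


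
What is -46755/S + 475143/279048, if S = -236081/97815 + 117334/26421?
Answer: -1248722263703393519/54151115511416 ≈ -23060.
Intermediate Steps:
S = 582169901/287152235 (S = -236081*1/97815 + 117334*(1/26421) = -236081/97815 + 117334/26421 = 582169901/287152235 ≈ 2.0274)
-46755/S + 475143/279048 = -46755/582169901/287152235 + 475143/279048 = -46755*287152235/582169901 + 475143*(1/279048) = -13425802747425/582169901 + 158381/93016 = -1248722263703393519/54151115511416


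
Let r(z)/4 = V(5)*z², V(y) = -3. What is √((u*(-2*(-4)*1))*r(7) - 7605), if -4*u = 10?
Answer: √4155 ≈ 64.459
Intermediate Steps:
u = -5/2 (u = -¼*10 = -5/2 ≈ -2.5000)
r(z) = -12*z² (r(z) = 4*(-3*z²) = -12*z²)
√((u*(-2*(-4)*1))*r(7) - 7605) = √((-5*(-2*(-4))/2)*(-12*7²) - 7605) = √((-20)*(-12*49) - 7605) = √(-5/2*8*(-588) - 7605) = √(-20*(-588) - 7605) = √(11760 - 7605) = √4155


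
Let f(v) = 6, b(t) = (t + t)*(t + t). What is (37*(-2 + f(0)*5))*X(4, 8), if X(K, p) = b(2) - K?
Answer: 12432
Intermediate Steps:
b(t) = 4*t**2 (b(t) = (2*t)*(2*t) = 4*t**2)
X(K, p) = 16 - K (X(K, p) = 4*2**2 - K = 4*4 - K = 16 - K)
(37*(-2 + f(0)*5))*X(4, 8) = (37*(-2 + 6*5))*(16 - 1*4) = (37*(-2 + 30))*(16 - 4) = (37*28)*12 = 1036*12 = 12432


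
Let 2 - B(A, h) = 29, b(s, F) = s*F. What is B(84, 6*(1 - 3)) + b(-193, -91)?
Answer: 17536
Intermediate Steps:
b(s, F) = F*s
B(A, h) = -27 (B(A, h) = 2 - 1*29 = 2 - 29 = -27)
B(84, 6*(1 - 3)) + b(-193, -91) = -27 - 91*(-193) = -27 + 17563 = 17536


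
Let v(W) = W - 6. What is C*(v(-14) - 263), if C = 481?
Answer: -136123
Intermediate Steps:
v(W) = -6 + W
C*(v(-14) - 263) = 481*((-6 - 14) - 263) = 481*(-20 - 263) = 481*(-283) = -136123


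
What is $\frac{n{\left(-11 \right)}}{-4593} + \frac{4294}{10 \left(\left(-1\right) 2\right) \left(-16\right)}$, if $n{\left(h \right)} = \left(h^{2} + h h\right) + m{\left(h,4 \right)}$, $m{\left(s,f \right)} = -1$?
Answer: $\frac{9822611}{734880} \approx 13.366$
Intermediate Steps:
$n{\left(h \right)} = -1 + 2 h^{2}$ ($n{\left(h \right)} = \left(h^{2} + h h\right) - 1 = \left(h^{2} + h^{2}\right) - 1 = 2 h^{2} - 1 = -1 + 2 h^{2}$)
$\frac{n{\left(-11 \right)}}{-4593} + \frac{4294}{10 \left(\left(-1\right) 2\right) \left(-16\right)} = \frac{-1 + 2 \left(-11\right)^{2}}{-4593} + \frac{4294}{10 \left(\left(-1\right) 2\right) \left(-16\right)} = \left(-1 + 2 \cdot 121\right) \left(- \frac{1}{4593}\right) + \frac{4294}{10 \left(-2\right) \left(-16\right)} = \left(-1 + 242\right) \left(- \frac{1}{4593}\right) + \frac{4294}{\left(-20\right) \left(-16\right)} = 241 \left(- \frac{1}{4593}\right) + \frac{4294}{320} = - \frac{241}{4593} + 4294 \cdot \frac{1}{320} = - \frac{241}{4593} + \frac{2147}{160} = \frac{9822611}{734880}$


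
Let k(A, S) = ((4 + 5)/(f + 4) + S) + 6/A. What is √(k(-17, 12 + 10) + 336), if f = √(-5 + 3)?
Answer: √17*√((24473 + 6080*I*√2)/(4 + I*√2))/17 ≈ 18.964 - 0.018643*I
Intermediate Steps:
f = I*√2 (f = √(-2) = I*√2 ≈ 1.4142*I)
k(A, S) = S + 6/A + 9/(4 + I*√2) (k(A, S) = ((4 + 5)/(I*√2 + 4) + S) + 6/A = (9/(4 + I*√2) + S) + 6/A = (S + 9/(4 + I*√2)) + 6/A = S + 6/A + 9/(4 + I*√2))
√(k(-17, 12 + 10) + 336) = √((24 + 9*(-17) + 4*(-17)*(12 + 10) + 6*I*√2 + I*(-17)*(12 + 10)*√2)/((-17)*(4 + I*√2)) + 336) = √(-(24 - 153 + 4*(-17)*22 + 6*I*√2 + I*(-17)*22*√2)/(17*(4 + I*√2)) + 336) = √(-(24 - 153 - 1496 + 6*I*√2 - 374*I*√2)/(17*(4 + I*√2)) + 336) = √(-(-1625 - 368*I*√2)/(17*(4 + I*√2)) + 336) = √(336 - (-1625 - 368*I*√2)/(17*(4 + I*√2)))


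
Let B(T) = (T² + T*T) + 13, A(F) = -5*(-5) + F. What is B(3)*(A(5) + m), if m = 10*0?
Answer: 930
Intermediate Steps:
m = 0
A(F) = 25 + F
B(T) = 13 + 2*T² (B(T) = (T² + T²) + 13 = 2*T² + 13 = 13 + 2*T²)
B(3)*(A(5) + m) = (13 + 2*3²)*((25 + 5) + 0) = (13 + 2*9)*(30 + 0) = (13 + 18)*30 = 31*30 = 930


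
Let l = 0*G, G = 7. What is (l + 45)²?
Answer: 2025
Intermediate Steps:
l = 0 (l = 0*7 = 0)
(l + 45)² = (0 + 45)² = 45² = 2025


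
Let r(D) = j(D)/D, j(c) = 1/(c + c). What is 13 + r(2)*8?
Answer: 14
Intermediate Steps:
j(c) = 1/(2*c)
r(D) = 1/(2*D²) (r(D) = (1/(2*D))/D = 1/(2*D²))
13 + r(2)*8 = 13 + ((½)/2²)*8 = 13 + ((½)*(¼))*8 = 13 + (⅛)*8 = 13 + 1 = 14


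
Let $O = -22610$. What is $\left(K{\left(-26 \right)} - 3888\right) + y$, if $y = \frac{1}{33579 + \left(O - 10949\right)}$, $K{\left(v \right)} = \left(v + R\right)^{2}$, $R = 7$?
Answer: $- \frac{70539}{20} \approx -3526.9$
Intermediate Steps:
$K{\left(v \right)} = \left(7 + v\right)^{2}$ ($K{\left(v \right)} = \left(v + 7\right)^{2} = \left(7 + v\right)^{2}$)
$y = \frac{1}{20}$ ($y = \frac{1}{33579 - 33559} = \frac{1}{20} \approx 0.05$)
$\left(K{\left(-26 \right)} - 3888\right) + y = \left(\left(7 - 26\right)^{2} - 3888\right) + \frac{1}{20} = \left(\left(-19\right)^{2} - 3888\right) + \frac{1}{20} = \left(361 - 3888\right) + \frac{1}{20} = -3527 + \frac{1}{20} = - \frac{70539}{20}$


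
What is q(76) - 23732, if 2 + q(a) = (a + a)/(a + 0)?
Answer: -23732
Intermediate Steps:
q(a) = 0 (q(a) = -2 + (a + a)/(a + 0) = -2 + (2*a)/a = -2 + 2 = 0)
q(76) - 23732 = 0 - 23732 = -23732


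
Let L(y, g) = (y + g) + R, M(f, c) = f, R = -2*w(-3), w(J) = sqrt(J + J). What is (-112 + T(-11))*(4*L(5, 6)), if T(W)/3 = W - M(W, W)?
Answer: -4928 + 896*I*sqrt(6) ≈ -4928.0 + 2194.7*I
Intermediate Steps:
w(J) = sqrt(2)*sqrt(J) (w(J) = sqrt(2*J) = sqrt(2)*sqrt(J))
R = -2*I*sqrt(6) (R = -2*sqrt(2)*sqrt(-3) = -2*sqrt(2)*I*sqrt(3) = -2*I*sqrt(6) ≈ -4.899*I)
L(y, g) = g + y - 2*I*sqrt(6) (L(y, g) = (y + g) - 2*I*sqrt(6) = (g + y) - 2*I*sqrt(6) = g + y - 2*I*sqrt(6))
T(W) = 0 (T(W) = 3*(W - W) = 3*0 = 0)
(-112 + T(-11))*(4*L(5, 6)) = (-112 + 0)*(4*(6 + 5 - 2*I*sqrt(6))) = -448*(11 - 2*I*sqrt(6)) = -112*(44 - 8*I*sqrt(6)) = -4928 + 896*I*sqrt(6)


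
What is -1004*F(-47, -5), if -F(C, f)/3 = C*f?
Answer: 707820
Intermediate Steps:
F(C, f) = -3*C*f
-1004*F(-47, -5) = -(-3012)*(-47)*(-5) = -1004*(-705) = 707820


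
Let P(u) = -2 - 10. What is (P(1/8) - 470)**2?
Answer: 232324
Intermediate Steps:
P(u) = -12
(P(1/8) - 470)**2 = (-12 - 470)**2 = (-482)**2 = 232324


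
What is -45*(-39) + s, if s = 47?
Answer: 1802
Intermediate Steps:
-45*(-39) + s = -45*(-39) + 47 = 1755 + 47 = 1802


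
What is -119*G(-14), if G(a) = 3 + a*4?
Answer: 6307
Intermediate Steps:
G(a) = 3 + 4*a
-119*G(-14) = -119*(3 + 4*(-14)) = -119*(3 - 56) = -119*(-53) = 6307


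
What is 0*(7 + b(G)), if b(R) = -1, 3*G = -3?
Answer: 0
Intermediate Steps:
G = -1 (G = (1/3)*(-3) = -1)
0*(7 + b(G)) = 0*(7 - 1) = 0*6 = 0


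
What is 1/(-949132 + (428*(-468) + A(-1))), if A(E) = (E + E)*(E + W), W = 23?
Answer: -1/1149480 ≈ -8.6996e-7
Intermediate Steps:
A(E) = 2*E*(23 + E) (A(E) = (E + E)*(E + 23) = (2*E)*(23 + E) = 2*E*(23 + E))
1/(-949132 + (428*(-468) + A(-1))) = 1/(-949132 + (428*(-468) + 2*(-1)*(23 - 1))) = 1/(-949132 + (-200304 + 2*(-1)*22)) = 1/(-949132 + (-200304 - 44)) = 1/(-949132 - 200348) = 1/(-1149480) = -1/1149480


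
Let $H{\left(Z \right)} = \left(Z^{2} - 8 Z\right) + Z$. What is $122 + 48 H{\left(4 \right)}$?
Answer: $-454$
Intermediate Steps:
$H{\left(Z \right)} = Z^{2} - 7 Z$
$122 + 48 H{\left(4 \right)} = 122 + 48 \cdot 4 \left(-7 + 4\right) = 122 + 48 \cdot 4 \left(-3\right) = 122 + 48 \left(-12\right) = 122 - 576 = -454$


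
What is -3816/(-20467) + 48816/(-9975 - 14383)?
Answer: -453083472/249267593 ≈ -1.8177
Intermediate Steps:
-3816/(-20467) + 48816/(-9975 - 14383) = -3816*(-1/20467) + 48816/(-24358) = 3816/20467 + 48816*(-1/24358) = 3816/20467 - 24408/12179 = -453083472/249267593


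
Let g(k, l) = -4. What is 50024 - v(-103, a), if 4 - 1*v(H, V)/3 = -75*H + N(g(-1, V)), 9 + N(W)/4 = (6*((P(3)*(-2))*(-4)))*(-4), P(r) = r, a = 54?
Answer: 66167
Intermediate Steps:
N(W) = -2340 (N(W) = -36 + 4*((6*((3*(-2))*(-4)))*(-4)) = -36 + 4*((6*(-6*(-4)))*(-4)) = -36 + 4*((6*24)*(-4)) = -36 + 4*(144*(-4)) = -36 + 4*(-576) = -36 - 2304 = -2340)
v(H, V) = 7032 + 225*H (v(H, V) = 12 - 3*(-75*H - 2340) = 12 - 3*(-2340 - 75*H) = 12 + (7020 + 225*H) = 7032 + 225*H)
50024 - v(-103, a) = 50024 - (7032 + 225*(-103)) = 50024 - (7032 - 23175) = 50024 - 1*(-16143) = 50024 + 16143 = 66167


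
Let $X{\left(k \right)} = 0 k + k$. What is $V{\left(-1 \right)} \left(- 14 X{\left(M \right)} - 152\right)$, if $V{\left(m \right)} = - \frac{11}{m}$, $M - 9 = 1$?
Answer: $-3212$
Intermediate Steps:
$M = 10$ ($M = 9 + 1 = 10$)
$X{\left(k \right)} = k$ ($X{\left(k \right)} = 0 + k = k$)
$V{\left(-1 \right)} \left(- 14 X{\left(M \right)} - 152\right) = - \frac{11}{-1} \left(\left(-14\right) 10 - 152\right) = \left(-11\right) \left(-1\right) \left(-140 - 152\right) = 11 \left(-292\right) = -3212$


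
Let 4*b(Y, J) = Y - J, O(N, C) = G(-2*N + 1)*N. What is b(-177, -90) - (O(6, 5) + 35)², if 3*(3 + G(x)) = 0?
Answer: -1243/4 ≈ -310.75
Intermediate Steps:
G(x) = -3 (G(x) = -3 + (⅓)*0 = -3 + 0 = -3)
O(N, C) = -3*N
b(Y, J) = -J/4 + Y/4 (b(Y, J) = (Y - J)/4 = -J/4 + Y/4)
b(-177, -90) - (O(6, 5) + 35)² = (-¼*(-90) + (¼)*(-177)) - (-3*6 + 35)² = (45/2 - 177/4) - (-18 + 35)² = -87/4 - 1*17² = -87/4 - 1*289 = -87/4 - 289 = -1243/4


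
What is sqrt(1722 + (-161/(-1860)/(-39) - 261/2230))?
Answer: sqrt(12515995437091835)/2696070 ≈ 41.496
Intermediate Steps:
sqrt(1722 + (-161/(-1860)/(-39) - 261/2230)) = sqrt(1722 + (-161*(-1/1860)*(-1/39) - 261*1/2230)) = sqrt(1722 + ((161/1860)*(-1/39) - 261/2230)) = sqrt(1722 + (-161/72540 - 261/2230)) = sqrt(1722 - 1929197/16176420) = sqrt(27853866043/16176420) = sqrt(12515995437091835)/2696070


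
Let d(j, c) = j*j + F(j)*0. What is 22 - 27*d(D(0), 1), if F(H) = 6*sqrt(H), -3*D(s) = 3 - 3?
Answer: 22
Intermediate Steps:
D(s) = 0 (D(s) = -(3 - 3)/3 = -1/3*0 = 0)
d(j, c) = j**2 (d(j, c) = j*j + (6*sqrt(j))*0 = j**2 + 0 = j**2)
22 - 27*d(D(0), 1) = 22 - 27*0**2 = 22 - 27*0 = 22 + 0 = 22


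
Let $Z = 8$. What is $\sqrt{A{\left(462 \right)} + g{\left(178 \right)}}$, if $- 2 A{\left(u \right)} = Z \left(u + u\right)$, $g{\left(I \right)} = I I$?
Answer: $2 \sqrt{6997} \approx 167.3$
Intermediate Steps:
$g{\left(I \right)} = I^{2}$
$A{\left(u \right)} = - 8 u$ ($A{\left(u \right)} = - \frac{8 \left(u + u\right)}{2} = - \frac{8 \cdot 2 u}{2} = - \frac{16 u}{2} = - 8 u$)
$\sqrt{A{\left(462 \right)} + g{\left(178 \right)}} = \sqrt{\left(-8\right) 462 + 178^{2}} = \sqrt{-3696 + 31684} = \sqrt{27988} = 2 \sqrt{6997}$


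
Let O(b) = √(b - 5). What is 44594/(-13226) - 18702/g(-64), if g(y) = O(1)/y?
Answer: -22297/6613 - 598464*I ≈ -3.3717 - 5.9846e+5*I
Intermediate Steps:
O(b) = √(-5 + b)
g(y) = 2*I/y (g(y) = √(-5 + 1)/y = √(-4)/y = (2*I)/y = 2*I/y)
44594/(-13226) - 18702/g(-64) = 44594/(-13226) - 18702*32*I = 44594*(-1/13226) - 18702*32*I = -22297/6613 - 18702*32*I = -22297/6613 - 598464*I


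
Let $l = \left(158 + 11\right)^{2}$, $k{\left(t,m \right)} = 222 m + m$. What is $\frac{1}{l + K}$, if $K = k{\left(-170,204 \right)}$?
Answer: $\frac{1}{74053} \approx 1.3504 \cdot 10^{-5}$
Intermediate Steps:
$k{\left(t,m \right)} = 223 m$
$K = 45492$ ($K = 223 \cdot 204 = 45492$)
$l = 28561$ ($l = 169^{2} = 28561$)
$\frac{1}{l + K} = \frac{1}{28561 + 45492} = \frac{1}{74053}$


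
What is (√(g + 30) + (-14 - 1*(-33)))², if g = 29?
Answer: (19 + √59)² ≈ 711.88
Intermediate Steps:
(√(g + 30) + (-14 - 1*(-33)))² = (√(29 + 30) + (-14 - 1*(-33)))² = (√59 + (-14 + 33))² = (√59 + 19)² = (19 + √59)²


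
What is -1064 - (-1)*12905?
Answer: 11841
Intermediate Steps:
-1064 - (-1)*12905 = -1064 - 1*(-12905) = -1064 + 12905 = 11841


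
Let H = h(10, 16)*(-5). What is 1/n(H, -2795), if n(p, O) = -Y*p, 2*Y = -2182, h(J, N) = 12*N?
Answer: -1/1047360 ≈ -9.5478e-7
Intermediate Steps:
Y = -1091 (Y = (½)*(-2182) = -1091)
H = -960 (H = (12*16)*(-5) = 192*(-5) = -960)
n(p, O) = 1091*p (n(p, O) = -(-1091)*p = 1091*p)
1/n(H, -2795) = 1/(1091*(-960)) = 1/(-1047360) = -1/1047360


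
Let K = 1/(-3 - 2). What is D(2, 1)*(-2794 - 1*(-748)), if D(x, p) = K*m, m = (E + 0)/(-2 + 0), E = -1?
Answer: 1023/5 ≈ 204.60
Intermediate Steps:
m = ½ (m = (-1 + 0)/(-2 + 0) = -1/(-2) = -1*(-½) = ½ ≈ 0.50000)
K = -⅕ (K = 1/(-5) = -⅕ ≈ -0.20000)
D(x, p) = -⅒ (D(x, p) = -⅕*½ = -⅒)
D(2, 1)*(-2794 - 1*(-748)) = -(-2794 - 1*(-748))/10 = -(-2794 + 748)/10 = -⅒*(-2046) = 1023/5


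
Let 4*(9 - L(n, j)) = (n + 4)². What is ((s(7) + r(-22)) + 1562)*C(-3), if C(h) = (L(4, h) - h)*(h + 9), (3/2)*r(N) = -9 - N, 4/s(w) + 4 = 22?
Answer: -113104/3 ≈ -37701.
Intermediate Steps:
L(n, j) = 9 - (4 + n)²/4 (L(n, j) = 9 - (n + 4)²/4 = 9 - (4 + n)²/4)
s(w) = 2/9 (s(w) = 4/(-4 + 22) = 4/18 = 4*(1/18) = 2/9)
r(N) = -6 - 2*N/3 (r(N) = 2*(-9 - N)/3 = -6 - 2*N/3)
C(h) = (-7 - h)*(9 + h) (C(h) = ((9 - (4 + 4)²/4) - h)*(h + 9) = ((9 - ¼*8²) - h)*(9 + h) = ((9 - ¼*64) - h)*(9 + h) = ((9 - 16) - h)*(9 + h) = (-7 - h)*(9 + h))
((s(7) + r(-22)) + 1562)*C(-3) = ((2/9 + (-6 - ⅔*(-22))) + 1562)*(-63 - 1*(-3)² - 16*(-3)) = ((2/9 + (-6 + 44/3)) + 1562)*(-63 - 1*9 + 48) = ((2/9 + 26/3) + 1562)*(-63 - 9 + 48) = (80/9 + 1562)*(-24) = (14138/9)*(-24) = -113104/3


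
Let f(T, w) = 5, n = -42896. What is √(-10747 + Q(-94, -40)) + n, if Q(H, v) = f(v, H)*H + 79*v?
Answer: -42896 + I*√14377 ≈ -42896.0 + 119.9*I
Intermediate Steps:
Q(H, v) = 5*H + 79*v
√(-10747 + Q(-94, -40)) + n = √(-10747 + (5*(-94) + 79*(-40))) - 42896 = √(-10747 + (-470 - 3160)) - 42896 = √(-10747 - 3630) - 42896 = √(-14377) - 42896 = I*√14377 - 42896 = -42896 + I*√14377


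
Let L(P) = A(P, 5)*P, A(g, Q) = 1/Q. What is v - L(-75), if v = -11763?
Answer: -11748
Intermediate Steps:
L(P) = P/5
v - L(-75) = -11763 - (-75)/5 = -11763 - 1*(-15) = -11763 + 15 = -11748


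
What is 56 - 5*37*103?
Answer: -18999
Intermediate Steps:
56 - 5*37*103 = 56 - 185*103 = 56 - 19055 = -18999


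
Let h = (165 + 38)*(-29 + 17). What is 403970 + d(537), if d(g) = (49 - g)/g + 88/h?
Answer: 14679023556/36337 ≈ 4.0397e+5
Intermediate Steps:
h = -2436 (h = 203*(-12) = -2436)
d(g) = -22/609 + (49 - g)/g (d(g) = (49 - g)/g + 88/(-2436) = (49 - g)/g + 88*(-1/2436) = (49 - g)/g - 22/609 = -22/609 + (49 - g)/g)
403970 + d(537) = 403970 + (-631/609 + 49/537) = 403970 - 34334/36337 = 14679023556/36337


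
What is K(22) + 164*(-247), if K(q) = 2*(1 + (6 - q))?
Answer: -40538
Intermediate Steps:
K(q) = 14 - 2*q (K(q) = 2*(7 - q) = 14 - 2*q)
K(22) + 164*(-247) = (14 - 2*22) + 164*(-247) = (14 - 44) - 40508 = -30 - 40508 = -40538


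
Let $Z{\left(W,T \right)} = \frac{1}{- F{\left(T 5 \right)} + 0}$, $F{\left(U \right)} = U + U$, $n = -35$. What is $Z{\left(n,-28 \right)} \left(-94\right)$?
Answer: $- \frac{47}{140} \approx -0.33571$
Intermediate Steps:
$F{\left(U \right)} = 2 U$
$Z{\left(W,T \right)} = - \frac{1}{10 T}$ ($Z{\left(W,T \right)} = \frac{1}{- 2 T 5 + 0} = \frac{1}{- 2 \cdot 5 T + 0} = \frac{1}{- 10 T + 0} = \frac{1}{\left(-10\right) T} = - \frac{1}{10 T}$)
$Z{\left(n,-28 \right)} \left(-94\right) = - \frac{1}{10 \left(-28\right)} \left(-94\right) = \left(- \frac{1}{10}\right) \left(- \frac{1}{28}\right) \left(-94\right) = \frac{1}{280} \left(-94\right) = - \frac{47}{140}$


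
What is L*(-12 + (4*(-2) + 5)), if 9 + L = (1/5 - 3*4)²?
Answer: -9768/5 ≈ -1953.6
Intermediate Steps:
L = 3256/25 (L = -9 + (1/5 - 3*4)² = -9 + (⅕ - 12)² = -9 + (-59/5)² = -9 + 3481/25 = 3256/25 ≈ 130.24)
L*(-12 + (4*(-2) + 5)) = 3256*(-12 + (4*(-2) + 5))/25 = 3256*(-12 + (-8 + 5))/25 = 3256*(-12 - 3)/25 = (3256/25)*(-15) = -9768/5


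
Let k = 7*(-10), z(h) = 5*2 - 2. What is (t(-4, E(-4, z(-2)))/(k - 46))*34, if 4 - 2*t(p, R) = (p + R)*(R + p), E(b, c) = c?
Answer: 51/29 ≈ 1.7586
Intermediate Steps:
z(h) = 8 (z(h) = 10 - 2 = 8)
k = -70
t(p, R) = 2 - (R + p)²/2 (t(p, R) = 2 - (p + R)*(R + p)/2 = 2 - (R + p)*(R + p)/2 = 2 - (R + p)²/2)
(t(-4, E(-4, z(-2)))/(k - 46))*34 = ((2 - (8 - 4)²/2)/(-70 - 46))*34 = ((2 - ½*4²)/(-116))*34 = -(2 - ½*16)/116*34 = -(2 - 8)/116*34 = -1/116*(-6)*34 = (3/58)*34 = 51/29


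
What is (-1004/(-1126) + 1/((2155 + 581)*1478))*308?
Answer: 156309397783/569165976 ≈ 274.63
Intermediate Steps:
(-1004/(-1126) + 1/((2155 + 581)*1478))*308 = (-1004*(-1/1126) + (1/1478)/2736)*308 = (502/563 + (1/2736)*(1/1478))*308 = (502/563 + 1/4043808)*308 = (2029992179/2276663904)*308 = 156309397783/569165976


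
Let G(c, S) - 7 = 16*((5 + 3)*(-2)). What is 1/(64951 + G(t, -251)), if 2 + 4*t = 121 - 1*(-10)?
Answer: 1/64702 ≈ 1.5455e-5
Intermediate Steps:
t = 129/4 (t = -1/2 + (121 - 1*(-10))/4 = -1/2 + (121 + 10)/4 = -1/2 + (1/4)*131 = -1/2 + 131/4 = 129/4 ≈ 32.250)
G(c, S) = -249 (G(c, S) = 7 + 16*((5 + 3)*(-2)) = 7 + 16*(8*(-2)) = 7 + 16*(-16) = 7 - 256 = -249)
1/(64951 + G(t, -251)) = 1/(64951 - 249) = 1/64702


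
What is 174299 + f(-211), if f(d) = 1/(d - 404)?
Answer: 107193884/615 ≈ 1.7430e+5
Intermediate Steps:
f(d) = 1/(-404 + d)
174299 + f(-211) = 174299 + 1/(-404 - 211) = 174299 + 1/(-615) = 174299 - 1/615 = 107193884/615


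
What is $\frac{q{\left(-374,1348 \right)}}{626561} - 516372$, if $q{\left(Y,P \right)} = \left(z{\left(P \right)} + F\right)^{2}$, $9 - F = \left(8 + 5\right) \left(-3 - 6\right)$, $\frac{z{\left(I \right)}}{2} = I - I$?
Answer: $- \frac{323538540816}{626561} \approx -5.1637 \cdot 10^{5}$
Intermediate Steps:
$z{\left(I \right)} = 0$ ($z{\left(I \right)} = 2 \left(I - I\right) = 2 \cdot 0 = 0$)
$F = 126$ ($F = 9 - \left(8 + 5\right) \left(-3 - 6\right) = 9 - 13 \left(-9\right) = 9 - -117 = 9 + 117 = 126$)
$q{\left(Y,P \right)} = 15876$ ($q{\left(Y,P \right)} = \left(0 + 126\right)^{2} = 126^{2} = 15876$)
$\frac{q{\left(-374,1348 \right)}}{626561} - 516372 = \frac{15876}{626561} - 516372 = - \frac{323538540816}{626561}$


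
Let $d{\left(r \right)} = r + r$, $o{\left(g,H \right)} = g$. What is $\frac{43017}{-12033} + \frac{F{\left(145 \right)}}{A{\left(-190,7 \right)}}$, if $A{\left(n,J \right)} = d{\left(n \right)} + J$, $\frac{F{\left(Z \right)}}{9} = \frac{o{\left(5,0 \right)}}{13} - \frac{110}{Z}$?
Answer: $- \frac{2011274560}{564030831} \approx -3.5659$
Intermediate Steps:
$d{\left(r \right)} = 2 r$
$F{\left(Z \right)} = \frac{45}{13} - \frac{990}{Z}$ ($F{\left(Z \right)} = 9 \left(\frac{5}{13} - \frac{110}{Z}\right) = \frac{45}{13} - \frac{990}{Z}$)
$A{\left(n,J \right)} = J + 2 n$ ($A{\left(n,J \right)} = 2 n + J = J + 2 n$)
$\frac{43017}{-12033} + \frac{F{\left(145 \right)}}{A{\left(-190,7 \right)}} = \frac{43017}{-12033} + \frac{\frac{45}{13} - \frac{990}{145}}{7 + 2 \left(-190\right)} = 43017 \left(- \frac{1}{12033}\right) + \frac{\frac{45}{13} - \frac{198}{29}}{7 - 380} = - \frac{14339}{4011} + \frac{\frac{45}{13} - \frac{198}{29}}{-373} = - \frac{14339}{4011} - - \frac{1269}{140621} = - \frac{14339}{4011} + \frac{1269}{140621} = - \frac{2011274560}{564030831}$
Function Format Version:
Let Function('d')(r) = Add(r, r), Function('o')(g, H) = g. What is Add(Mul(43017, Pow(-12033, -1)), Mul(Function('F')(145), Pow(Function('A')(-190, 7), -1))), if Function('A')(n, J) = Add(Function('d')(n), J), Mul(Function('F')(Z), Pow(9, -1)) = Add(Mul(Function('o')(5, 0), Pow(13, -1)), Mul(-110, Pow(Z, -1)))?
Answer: Rational(-2011274560, 564030831) ≈ -3.5659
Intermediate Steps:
Function('d')(r) = Mul(2, r)
Function('F')(Z) = Add(Rational(45, 13), Mul(-990, Pow(Z, -1))) (Function('F')(Z) = Mul(9, Add(Mul(5, Pow(13, -1)), Mul(-110, Pow(Z, -1)))) = Mul(9, Add(Mul(5, Rational(1, 13)), Mul(-110, Pow(Z, -1)))) = Mul(9, Add(Rational(5, 13), Mul(-110, Pow(Z, -1)))) = Add(Rational(45, 13), Mul(-990, Pow(Z, -1))))
Function('A')(n, J) = Add(J, Mul(2, n)) (Function('A')(n, J) = Add(Mul(2, n), J) = Add(J, Mul(2, n)))
Add(Mul(43017, Pow(-12033, -1)), Mul(Function('F')(145), Pow(Function('A')(-190, 7), -1))) = Add(Mul(43017, Pow(-12033, -1)), Mul(Add(Rational(45, 13), Mul(-990, Pow(145, -1))), Pow(Add(7, Mul(2, -190)), -1))) = Add(Mul(43017, Rational(-1, 12033)), Mul(Add(Rational(45, 13), Mul(-990, Rational(1, 145))), Pow(Add(7, -380), -1))) = Add(Rational(-14339, 4011), Mul(Add(Rational(45, 13), Rational(-198, 29)), Pow(-373, -1))) = Add(Rational(-14339, 4011), Mul(Rational(-1269, 377), Rational(-1, 373))) = Add(Rational(-14339, 4011), Rational(1269, 140621)) = Rational(-2011274560, 564030831)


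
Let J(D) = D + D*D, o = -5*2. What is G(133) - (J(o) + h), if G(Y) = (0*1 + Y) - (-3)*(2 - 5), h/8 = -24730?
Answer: 197874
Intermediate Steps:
h = -197840 (h = 8*(-24730) = -197840)
o = -10
J(D) = D + D**2
G(Y) = -9 + Y (G(Y) = (0 + Y) - (-3)*(-3) = Y - 1*9 = Y - 9 = -9 + Y)
G(133) - (J(o) + h) = (-9 + 133) - (-10*(1 - 10) - 197840) = 124 - (-10*(-9) - 197840) = 124 - (90 - 197840) = 124 - 1*(-197750) = 124 + 197750 = 197874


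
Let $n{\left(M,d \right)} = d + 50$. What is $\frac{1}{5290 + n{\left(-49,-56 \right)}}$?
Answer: $\frac{1}{5284} \approx 0.00018925$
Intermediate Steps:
$n{\left(M,d \right)} = 50 + d$
$\frac{1}{5290 + n{\left(-49,-56 \right)}} = \frac{1}{5290 + \left(50 - 56\right)} = \frac{1}{5290 - 6} = \frac{1}{5284}$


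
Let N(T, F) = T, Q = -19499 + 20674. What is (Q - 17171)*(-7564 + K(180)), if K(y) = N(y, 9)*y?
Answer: -397276656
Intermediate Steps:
Q = 1175
K(y) = y**2 (K(y) = y*y = y**2)
(Q - 17171)*(-7564 + K(180)) = (1175 - 17171)*(-7564 + 180**2) = -15996*(-7564 + 32400) = -15996*24836 = -397276656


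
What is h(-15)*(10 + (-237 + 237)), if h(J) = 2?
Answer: 20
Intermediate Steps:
h(-15)*(10 + (-237 + 237)) = 2*(10 + (-237 + 237)) = 2*(10 + 0) = 2*10 = 20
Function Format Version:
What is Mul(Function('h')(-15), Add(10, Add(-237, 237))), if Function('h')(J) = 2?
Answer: 20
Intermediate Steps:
Mul(Function('h')(-15), Add(10, Add(-237, 237))) = Mul(2, Add(10, Add(-237, 237))) = Mul(2, Add(10, 0)) = Mul(2, 10) = 20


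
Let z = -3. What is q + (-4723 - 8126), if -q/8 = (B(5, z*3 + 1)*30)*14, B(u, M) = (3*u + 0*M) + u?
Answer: -80049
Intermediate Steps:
B(u, M) = 4*u (B(u, M) = (3*u + 0) + u = 3*u + u = 4*u)
q = -67200 (q = -8*(4*5)*30*14 = -8*20*30*14 = -4800*14 = -8*8400 = -67200)
q + (-4723 - 8126) = -67200 + (-4723 - 8126) = -67200 - 12849 = -80049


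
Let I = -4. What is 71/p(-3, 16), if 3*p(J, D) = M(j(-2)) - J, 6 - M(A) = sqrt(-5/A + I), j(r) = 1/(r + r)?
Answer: 213/5 ≈ 42.600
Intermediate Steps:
j(r) = 1/(2*r)
M(A) = 6 - sqrt(-4 - 5/A) (M(A) = 6 - sqrt(-5/A - 4) = 6 - sqrt(-4 - 5/A))
p(J, D) = 2/3 - J/3 (p(J, D) = ((6 - sqrt(-4 - 5/((1/2)/(-2)))) - J)/3 = ((6 - sqrt(-4 - 5/((1/2)*(-1/2)))) - J)/3 = ((6 - sqrt(-4 - 5/(-1/4))) - J)/3 = ((6 - sqrt(-4 - 5*(-4))) - J)/3 = ((6 - sqrt(-4 + 20)) - J)/3 = ((6 - sqrt(16)) - J)/3 = ((6 - 1*4) - J)/3 = ((6 - 4) - J)/3 = (2 - J)/3 = 2/3 - J/3)
71/p(-3, 16) = 71/(2/3 - 1/3*(-3)) = 71/(2/3 + 1) = 71/(5/3) = 71*(3/5) = 213/5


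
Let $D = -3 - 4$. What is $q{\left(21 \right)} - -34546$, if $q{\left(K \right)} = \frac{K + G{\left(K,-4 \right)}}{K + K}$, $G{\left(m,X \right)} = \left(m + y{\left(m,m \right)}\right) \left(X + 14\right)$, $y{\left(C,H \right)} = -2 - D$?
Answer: $\frac{1451213}{42} \approx 34553.0$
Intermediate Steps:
$D = -7$ ($D = -3 - 4 = -7$)
$y{\left(C,H \right)} = 5$ ($y{\left(C,H \right)} = -2 - -7 = -2 + 7 = 5$)
$G{\left(m,X \right)} = \left(5 + m\right) \left(14 + X\right)$ ($G{\left(m,X \right)} = \left(m + 5\right) \left(X + 14\right) = \left(5 + m\right) \left(14 + X\right)$)
$q{\left(K \right)} = \frac{50 + 11 K}{2 K}$ ($q{\left(K \right)} = \frac{K + \left(70 + 5 \left(-4\right) + 14 K - 4 K\right)}{K + K} = \frac{K + \left(70 - 20 + 14 K - 4 K\right)}{2 K} = \left(K + \left(50 + 10 K\right)\right) \frac{1}{2 K} = \left(50 + 11 K\right) \frac{1}{2 K} = \frac{50 + 11 K}{2 K}$)
$q{\left(21 \right)} - -34546 = \left(\frac{11}{2} + \frac{25}{21}\right) - -34546 = \left(\frac{11}{2} + 25 \cdot \frac{1}{21}\right) + 34546 = \left(\frac{11}{2} + \frac{25}{21}\right) + 34546 = \frac{281}{42} + 34546 = \frac{1451213}{42}$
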